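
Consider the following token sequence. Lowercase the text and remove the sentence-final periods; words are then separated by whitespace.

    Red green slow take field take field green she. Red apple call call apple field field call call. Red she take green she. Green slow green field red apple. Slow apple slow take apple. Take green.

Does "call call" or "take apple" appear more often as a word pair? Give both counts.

"call call": 2 occurrences
"take apple": 1 occurrence

"call call" (2 vs 1)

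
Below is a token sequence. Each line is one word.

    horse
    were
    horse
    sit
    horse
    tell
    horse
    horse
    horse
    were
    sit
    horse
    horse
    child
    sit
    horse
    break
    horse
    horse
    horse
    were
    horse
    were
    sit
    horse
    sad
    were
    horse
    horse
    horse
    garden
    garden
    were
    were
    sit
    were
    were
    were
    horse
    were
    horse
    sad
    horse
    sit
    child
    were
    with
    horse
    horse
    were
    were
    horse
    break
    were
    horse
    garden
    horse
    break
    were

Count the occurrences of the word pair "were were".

4

Scanning the 58 overlapping bigram windows for "were were":
  position 33–34: were were
  position 36–37: were were
  position 37–38: were were
  position 50–51: were were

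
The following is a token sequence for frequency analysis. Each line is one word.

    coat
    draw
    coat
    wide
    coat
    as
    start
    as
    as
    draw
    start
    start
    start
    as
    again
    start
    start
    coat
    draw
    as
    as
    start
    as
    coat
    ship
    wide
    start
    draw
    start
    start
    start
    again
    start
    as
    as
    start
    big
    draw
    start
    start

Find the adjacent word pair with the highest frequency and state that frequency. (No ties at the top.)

"start start", 6 times

Bigram frequencies (highest first):
  start start: 6
  start as: 4
  as start: 3
  as as: 3
  draw start: 3
  coat draw: 2
  … (17 more, each ≤ 2)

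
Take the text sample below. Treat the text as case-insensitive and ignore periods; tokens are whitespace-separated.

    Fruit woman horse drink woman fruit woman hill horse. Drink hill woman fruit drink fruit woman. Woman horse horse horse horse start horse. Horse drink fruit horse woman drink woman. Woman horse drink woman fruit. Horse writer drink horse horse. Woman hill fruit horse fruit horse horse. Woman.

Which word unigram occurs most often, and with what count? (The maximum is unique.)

"horse", 16 times

Unigram frequencies (highest first):
  horse: 16
  woman: 12
  fruit: 8
  drink: 7
  hill: 3
  start: 1
  … (1 more, each ≤ 1)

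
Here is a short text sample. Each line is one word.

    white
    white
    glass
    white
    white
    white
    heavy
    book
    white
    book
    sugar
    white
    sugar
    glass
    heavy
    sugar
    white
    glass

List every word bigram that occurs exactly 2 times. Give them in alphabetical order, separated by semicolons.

Bigram counts meeting the condition (exactly 2 times):
  sugar white: 2
  white glass: 2

sugar white; white glass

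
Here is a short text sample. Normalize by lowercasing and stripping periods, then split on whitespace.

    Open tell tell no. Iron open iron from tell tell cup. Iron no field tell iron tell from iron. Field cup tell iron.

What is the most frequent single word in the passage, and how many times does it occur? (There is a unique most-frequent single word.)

"tell", 7 times

Unigram frequencies (highest first):
  tell: 7
  iron: 6
  open: 2
  no: 2
  from: 2
  cup: 2
  … (1 more, each ≤ 2)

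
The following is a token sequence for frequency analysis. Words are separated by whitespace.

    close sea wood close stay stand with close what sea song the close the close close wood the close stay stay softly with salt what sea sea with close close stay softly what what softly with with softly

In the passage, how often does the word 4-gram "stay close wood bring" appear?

Scanning the 35 overlapping 4-gram windows for "stay close wood bring":
  (none found)

0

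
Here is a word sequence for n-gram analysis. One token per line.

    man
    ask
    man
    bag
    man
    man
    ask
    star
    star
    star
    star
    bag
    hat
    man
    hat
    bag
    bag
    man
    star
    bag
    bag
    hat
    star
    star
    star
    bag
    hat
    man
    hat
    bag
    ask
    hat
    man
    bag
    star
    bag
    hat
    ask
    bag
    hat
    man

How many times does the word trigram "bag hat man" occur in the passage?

3

Scanning the 39 overlapping trigram windows for "bag hat man":
  position 12–14: bag hat man
  position 26–28: bag hat man
  position 39–41: bag hat man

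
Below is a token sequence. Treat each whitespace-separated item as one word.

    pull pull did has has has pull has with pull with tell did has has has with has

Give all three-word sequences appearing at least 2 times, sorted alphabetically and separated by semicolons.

Trigram counts meeting the condition (at least 2 times):
  did has has: 2
  has has has: 2

did has has; has has has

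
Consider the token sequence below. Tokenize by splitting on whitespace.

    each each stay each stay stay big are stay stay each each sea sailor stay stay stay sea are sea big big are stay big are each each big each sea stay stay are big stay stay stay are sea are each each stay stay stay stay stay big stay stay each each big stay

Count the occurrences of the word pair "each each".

5

Scanning the 54 overlapping bigram windows for "each each":
  position 1–2: each each
  position 11–12: each each
  position 27–28: each each
  position 42–43: each each
  position 52–53: each each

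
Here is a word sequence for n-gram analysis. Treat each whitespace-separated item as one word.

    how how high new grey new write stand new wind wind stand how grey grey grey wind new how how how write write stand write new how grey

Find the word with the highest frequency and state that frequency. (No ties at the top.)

Unigram frequencies (highest first):
  how: 7
  new: 5
  grey: 5
  write: 4
  stand: 3
  wind: 3
  … (1 more, each ≤ 1)

"how", 7 times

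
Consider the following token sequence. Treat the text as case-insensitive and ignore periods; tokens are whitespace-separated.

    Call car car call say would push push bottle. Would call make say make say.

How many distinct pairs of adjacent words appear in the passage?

15 tokens → 14 bigram windows in total.
Repeated bigrams (each contributes count−1 duplicates):
  make say: 2
1 duplicate windows → 14 − 1 = 13 distinct.

13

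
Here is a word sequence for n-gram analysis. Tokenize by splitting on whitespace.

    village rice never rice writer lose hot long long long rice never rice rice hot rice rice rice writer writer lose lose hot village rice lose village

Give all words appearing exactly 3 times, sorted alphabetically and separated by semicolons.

hot; long; village; writer

Unigram counts meeting the condition (exactly 3 times):
  hot: 3
  long: 3
  village: 3
  writer: 3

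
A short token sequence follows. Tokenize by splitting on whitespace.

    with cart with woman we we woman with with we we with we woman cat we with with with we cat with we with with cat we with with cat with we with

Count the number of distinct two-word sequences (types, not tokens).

15

33 tokens → 32 bigram windows in total.
Repeated bigrams (each contributes count−1 duplicates):
  we with: 5
  with we: 5
  with with: 5
  cat we: 2
  cat with: 2
  we we: 2
  we woman: 2
  with cat: 2
17 duplicate windows → 32 − 17 = 15 distinct.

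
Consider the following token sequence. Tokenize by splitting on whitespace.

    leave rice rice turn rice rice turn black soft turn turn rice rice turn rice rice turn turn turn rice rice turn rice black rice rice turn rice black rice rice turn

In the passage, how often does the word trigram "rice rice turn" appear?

Scanning the 30 overlapping trigram windows for "rice rice turn":
  position 2–4: rice rice turn
  position 5–7: rice rice turn
  position 12–14: rice rice turn
  position 15–17: rice rice turn
  position 20–22: rice rice turn
  position 25–27: rice rice turn
  position 30–32: rice rice turn

7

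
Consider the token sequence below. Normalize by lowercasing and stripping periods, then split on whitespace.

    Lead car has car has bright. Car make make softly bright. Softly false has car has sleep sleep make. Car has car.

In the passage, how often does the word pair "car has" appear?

Scanning the 21 overlapping bigram windows for "car has":
  position 2–3: car has
  position 4–5: car has
  position 15–16: car has
  position 20–21: car has

4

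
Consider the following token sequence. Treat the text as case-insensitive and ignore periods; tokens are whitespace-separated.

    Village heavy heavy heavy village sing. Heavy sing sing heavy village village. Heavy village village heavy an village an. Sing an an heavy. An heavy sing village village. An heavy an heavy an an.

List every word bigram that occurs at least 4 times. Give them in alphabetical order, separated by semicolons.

Bigram counts meeting the condition (at least 4 times):
  an heavy: 4
  heavy an: 4

an heavy; heavy an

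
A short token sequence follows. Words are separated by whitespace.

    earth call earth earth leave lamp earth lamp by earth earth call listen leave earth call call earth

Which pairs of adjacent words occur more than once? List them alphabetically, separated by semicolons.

Bigram counts meeting the condition (more than once):
  call earth: 2
  earth call: 3
  earth earth: 2

call earth; earth call; earth earth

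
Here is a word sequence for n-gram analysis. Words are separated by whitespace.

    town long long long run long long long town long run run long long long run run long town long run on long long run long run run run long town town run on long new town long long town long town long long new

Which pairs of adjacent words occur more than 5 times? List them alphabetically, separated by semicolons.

Bigram counts meeting the condition (more than 5 times):
  long long: 9
  long run: 6
  town long: 6

long long; long run; town long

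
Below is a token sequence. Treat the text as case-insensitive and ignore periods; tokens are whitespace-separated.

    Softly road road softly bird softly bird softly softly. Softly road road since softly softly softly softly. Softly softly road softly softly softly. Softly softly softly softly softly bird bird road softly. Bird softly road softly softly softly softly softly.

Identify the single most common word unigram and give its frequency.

Unigram frequencies (highest first):
  softly: 27
  road: 7
  bird: 5
  since: 1

"softly", 27 times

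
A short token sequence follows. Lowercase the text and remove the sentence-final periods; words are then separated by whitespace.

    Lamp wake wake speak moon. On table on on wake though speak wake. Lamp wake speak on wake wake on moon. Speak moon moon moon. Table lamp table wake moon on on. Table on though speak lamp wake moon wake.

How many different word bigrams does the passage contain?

26

40 tokens → 39 bigram windows in total.
Repeated bigrams (each contributes count−1 duplicates):
  lamp wake: 3
  moon moon: 2
  moon on: 2
  on on: 2
  on table: 2
  on wake: 2
  speak moon: 2
  table on: 2
  … (4 more repeated)
13 duplicate windows → 39 − 13 = 26 distinct.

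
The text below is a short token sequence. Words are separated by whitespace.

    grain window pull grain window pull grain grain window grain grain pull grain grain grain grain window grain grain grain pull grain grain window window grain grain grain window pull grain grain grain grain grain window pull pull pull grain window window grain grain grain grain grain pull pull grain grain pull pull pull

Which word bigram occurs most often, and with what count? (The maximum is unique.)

"grain grain", 19 times

Bigram frequencies (highest first):
  grain grain: 19
  grain window: 8
  pull grain: 7
  pull pull: 5
  window pull: 4
  window grain: 4
  … (2 more, each ≤ 4)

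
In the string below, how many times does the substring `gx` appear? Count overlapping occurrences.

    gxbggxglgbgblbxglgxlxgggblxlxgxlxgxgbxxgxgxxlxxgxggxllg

Sliding a length-2 window over the 55 characters (54 positions):
  position 1–2: gx
  position 5–6: gx
  position 18–19: gx
  position 30–31: gx
  position 34–35: gx
  position 40–41: gx
  position 42–43: gx
  position 48–49: gx
  position 51–52: gx

9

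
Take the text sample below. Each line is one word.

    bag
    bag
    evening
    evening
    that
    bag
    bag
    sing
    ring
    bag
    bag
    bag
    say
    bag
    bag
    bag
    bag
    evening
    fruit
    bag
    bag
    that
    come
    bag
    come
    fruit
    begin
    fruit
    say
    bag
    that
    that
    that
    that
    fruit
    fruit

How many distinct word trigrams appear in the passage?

30

36 tokens → 34 trigram windows in total.
Repeated trigrams (each contributes count−1 duplicates):
  bag bag bag: 3
  bag bag evening: 2
  that that that: 2
4 duplicate windows → 34 − 4 = 30 distinct.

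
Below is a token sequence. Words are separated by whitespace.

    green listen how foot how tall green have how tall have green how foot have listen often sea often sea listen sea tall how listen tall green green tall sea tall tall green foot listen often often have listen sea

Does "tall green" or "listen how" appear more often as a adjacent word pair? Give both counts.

"tall green" (3 vs 1)

"tall green": 3 occurrences
"listen how": 1 occurrence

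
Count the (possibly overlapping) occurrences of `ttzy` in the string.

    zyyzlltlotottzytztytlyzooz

1

Sliding a length-4 window over the 26 characters (23 positions):
  position 12–15: ttzy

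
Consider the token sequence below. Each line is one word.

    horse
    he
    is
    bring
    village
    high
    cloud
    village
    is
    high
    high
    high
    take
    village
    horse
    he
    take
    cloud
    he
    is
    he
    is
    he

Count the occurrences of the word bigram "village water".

Scanning the 22 overlapping bigram windows for "village water":
  (none found)

0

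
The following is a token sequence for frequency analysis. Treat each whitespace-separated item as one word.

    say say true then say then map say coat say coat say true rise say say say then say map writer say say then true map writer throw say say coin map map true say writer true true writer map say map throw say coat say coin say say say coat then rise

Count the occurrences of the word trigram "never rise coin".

0

Scanning the 51 overlapping trigram windows for "never rise coin":
  (none found)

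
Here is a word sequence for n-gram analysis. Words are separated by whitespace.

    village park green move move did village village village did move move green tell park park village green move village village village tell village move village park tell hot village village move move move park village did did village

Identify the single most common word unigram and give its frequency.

"village", 14 times

Unigram frequencies (highest first):
  village: 14
  move: 9
  park: 5
  did: 4
  green: 3
  tell: 3
  … (1 more, each ≤ 1)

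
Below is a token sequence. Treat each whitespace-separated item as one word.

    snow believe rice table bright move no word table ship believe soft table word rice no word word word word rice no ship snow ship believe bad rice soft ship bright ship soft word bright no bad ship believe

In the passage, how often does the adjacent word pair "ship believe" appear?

3

Scanning the 38 overlapping bigram windows for "ship believe":
  position 10–11: ship believe
  position 25–26: ship believe
  position 38–39: ship believe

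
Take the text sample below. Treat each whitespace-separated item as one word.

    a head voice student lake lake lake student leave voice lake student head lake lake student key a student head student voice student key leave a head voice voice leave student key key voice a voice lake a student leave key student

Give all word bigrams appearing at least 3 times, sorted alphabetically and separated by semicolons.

Bigram counts meeting the condition (at least 3 times):
  lake lake: 3
  lake student: 3
  student key: 3

lake lake; lake student; student key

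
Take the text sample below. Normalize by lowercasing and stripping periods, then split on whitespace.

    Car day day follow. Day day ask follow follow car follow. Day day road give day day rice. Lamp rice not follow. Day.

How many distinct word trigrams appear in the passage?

23 tokens → 21 trigram windows in total.
Repeated trigrams (each contributes count−1 duplicates):
  follow day day: 2
1 duplicate windows → 21 − 1 = 20 distinct.

20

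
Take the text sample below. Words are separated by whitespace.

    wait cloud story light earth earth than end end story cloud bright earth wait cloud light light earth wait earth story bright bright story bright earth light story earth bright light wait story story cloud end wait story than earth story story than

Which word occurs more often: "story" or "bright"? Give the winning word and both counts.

"story" (10 vs 5)

"story": 10 occurrences
"bright": 5 occurrences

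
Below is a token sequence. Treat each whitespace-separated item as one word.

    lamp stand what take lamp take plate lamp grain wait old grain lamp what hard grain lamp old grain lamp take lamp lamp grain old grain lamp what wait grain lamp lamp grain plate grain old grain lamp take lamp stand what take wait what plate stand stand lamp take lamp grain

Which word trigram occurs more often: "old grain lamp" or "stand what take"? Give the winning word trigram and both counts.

"old grain lamp": 4 occurrences
"stand what take": 2 occurrences

"old grain lamp" (4 vs 2)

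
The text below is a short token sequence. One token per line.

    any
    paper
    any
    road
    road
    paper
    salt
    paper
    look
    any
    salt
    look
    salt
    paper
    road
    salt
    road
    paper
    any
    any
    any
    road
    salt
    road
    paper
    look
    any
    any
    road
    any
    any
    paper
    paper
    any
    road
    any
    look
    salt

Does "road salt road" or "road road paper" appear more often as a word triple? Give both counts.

"road salt road" (2 vs 1)

"road salt road": 2 occurrences
"road road paper": 1 occurrence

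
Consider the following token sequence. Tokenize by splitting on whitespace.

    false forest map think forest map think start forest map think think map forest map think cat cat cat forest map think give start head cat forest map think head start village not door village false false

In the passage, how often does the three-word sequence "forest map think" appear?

Scanning the 35 overlapping trigram windows for "forest map think":
  position 2–4: forest map think
  position 5–7: forest map think
  position 9–11: forest map think
  position 14–16: forest map think
  position 20–22: forest map think
  position 27–29: forest map think

6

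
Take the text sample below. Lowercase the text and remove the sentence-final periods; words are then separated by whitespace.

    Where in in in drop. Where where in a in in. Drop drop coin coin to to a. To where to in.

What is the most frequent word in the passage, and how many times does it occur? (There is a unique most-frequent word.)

"in", 7 times

Unigram frequencies (highest first):
  in: 7
  where: 4
  to: 4
  drop: 3
  a: 2
  coin: 2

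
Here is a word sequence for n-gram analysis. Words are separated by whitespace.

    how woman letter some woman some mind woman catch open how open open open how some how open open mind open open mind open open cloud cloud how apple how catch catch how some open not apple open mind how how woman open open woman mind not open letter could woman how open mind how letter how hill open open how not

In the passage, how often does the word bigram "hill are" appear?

0

Scanning the 61 overlapping bigram windows for "hill are":
  (none found)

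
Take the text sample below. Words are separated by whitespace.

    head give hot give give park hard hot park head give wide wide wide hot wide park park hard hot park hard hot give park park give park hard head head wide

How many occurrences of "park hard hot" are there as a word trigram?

Scanning the 30 overlapping trigram windows for "park hard hot":
  position 6–8: park hard hot
  position 18–20: park hard hot
  position 21–23: park hard hot

3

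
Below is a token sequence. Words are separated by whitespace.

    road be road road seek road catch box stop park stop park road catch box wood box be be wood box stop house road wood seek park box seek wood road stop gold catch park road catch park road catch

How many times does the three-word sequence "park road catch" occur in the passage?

3

Scanning the 38 overlapping trigram windows for "park road catch":
  position 12–14: park road catch
  position 35–37: park road catch
  position 38–40: park road catch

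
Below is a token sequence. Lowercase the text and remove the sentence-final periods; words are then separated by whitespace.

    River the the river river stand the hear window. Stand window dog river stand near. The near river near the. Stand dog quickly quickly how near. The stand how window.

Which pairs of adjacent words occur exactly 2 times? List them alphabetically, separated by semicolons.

river stand; the stand

Bigram counts meeting the condition (exactly 2 times):
  river stand: 2
  the stand: 2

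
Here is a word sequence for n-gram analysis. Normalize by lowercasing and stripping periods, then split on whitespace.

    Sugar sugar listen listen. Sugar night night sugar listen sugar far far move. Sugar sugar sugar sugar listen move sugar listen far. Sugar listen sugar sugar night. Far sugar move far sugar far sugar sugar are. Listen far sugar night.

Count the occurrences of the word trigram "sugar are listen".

1

Scanning the 38 overlapping trigram windows for "sugar are listen":
  position 35–37: sugar are listen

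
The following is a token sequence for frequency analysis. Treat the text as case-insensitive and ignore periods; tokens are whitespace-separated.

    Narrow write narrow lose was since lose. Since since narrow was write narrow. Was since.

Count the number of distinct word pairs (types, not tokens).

15 tokens → 14 bigram windows in total.
Repeated bigrams (each contributes count−1 duplicates):
  narrow was: 2
  was since: 2
  write narrow: 2
3 duplicate windows → 14 − 3 = 11 distinct.

11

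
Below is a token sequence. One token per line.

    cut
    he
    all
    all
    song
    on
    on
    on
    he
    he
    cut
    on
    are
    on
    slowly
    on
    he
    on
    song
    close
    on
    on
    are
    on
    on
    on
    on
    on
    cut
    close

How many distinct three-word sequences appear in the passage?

24

30 tokens → 28 trigram windows in total.
Repeated trigrams (each contributes count−1 duplicates):
  on on on: 4
  on are on: 2
4 duplicate windows → 28 − 4 = 24 distinct.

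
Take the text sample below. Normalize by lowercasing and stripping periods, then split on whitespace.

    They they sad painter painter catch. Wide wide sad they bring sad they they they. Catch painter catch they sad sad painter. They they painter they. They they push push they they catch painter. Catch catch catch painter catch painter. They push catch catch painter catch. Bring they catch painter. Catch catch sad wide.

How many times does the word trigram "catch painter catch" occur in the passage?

5

Scanning the 52 overlapping trigram windows for "catch painter catch":
  position 16–18: catch painter catch
  position 33–35: catch painter catch
  position 37–39: catch painter catch
  position 44–46: catch painter catch
  position 49–51: catch painter catch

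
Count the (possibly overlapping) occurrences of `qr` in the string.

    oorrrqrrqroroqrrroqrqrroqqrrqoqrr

Sliding a length-2 window over the 33 characters (32 positions):
  position 6–7: qr
  position 9–10: qr
  position 14–15: qr
  position 19–20: qr
  position 21–22: qr
  position 26–27: qr
  position 31–32: qr

7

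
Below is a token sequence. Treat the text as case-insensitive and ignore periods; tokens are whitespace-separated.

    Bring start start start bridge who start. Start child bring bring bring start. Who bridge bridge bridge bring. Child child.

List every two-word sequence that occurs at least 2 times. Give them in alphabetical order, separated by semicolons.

Bigram counts meeting the condition (at least 2 times):
  bridge bridge: 2
  bring bring: 2
  bring start: 2
  start start: 3

bridge bridge; bring bring; bring start; start start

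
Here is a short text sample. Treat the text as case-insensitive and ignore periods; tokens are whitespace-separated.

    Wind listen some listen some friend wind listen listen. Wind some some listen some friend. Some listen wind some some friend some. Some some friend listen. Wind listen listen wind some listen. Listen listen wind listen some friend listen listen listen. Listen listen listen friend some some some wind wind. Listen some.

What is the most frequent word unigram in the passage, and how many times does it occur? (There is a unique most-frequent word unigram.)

Unigram frequencies (highest first):
  listen: 20
  some: 17
  wind: 9
  friend: 6

"listen", 20 times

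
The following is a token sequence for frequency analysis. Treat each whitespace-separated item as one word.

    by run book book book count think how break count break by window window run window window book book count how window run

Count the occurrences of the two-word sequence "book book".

Scanning the 22 overlapping bigram windows for "book book":
  position 3–4: book book
  position 4–5: book book
  position 18–19: book book

3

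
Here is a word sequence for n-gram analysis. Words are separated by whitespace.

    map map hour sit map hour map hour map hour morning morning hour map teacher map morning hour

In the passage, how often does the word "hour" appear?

6

Scanning the 18 tokens for "hour":
  position 3: hour
  position 6: hour
  position 8: hour
  position 10: hour
  position 13: hour
  position 18: hour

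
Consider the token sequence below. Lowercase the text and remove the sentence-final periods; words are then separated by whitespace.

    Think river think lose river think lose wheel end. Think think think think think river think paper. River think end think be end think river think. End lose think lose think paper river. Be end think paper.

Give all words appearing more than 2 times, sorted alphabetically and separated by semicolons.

end; lose; paper; river; think

Unigram counts meeting the condition (more than 2 times):
  end: 5
  lose: 4
  paper: 3
  river: 6
  think: 16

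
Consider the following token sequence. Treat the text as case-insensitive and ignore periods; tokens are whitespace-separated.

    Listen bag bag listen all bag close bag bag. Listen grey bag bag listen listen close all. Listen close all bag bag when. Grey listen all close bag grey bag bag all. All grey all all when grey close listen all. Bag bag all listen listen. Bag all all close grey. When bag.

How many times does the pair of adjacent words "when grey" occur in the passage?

2

Scanning the 52 overlapping bigram windows for "when grey":
  position 23–24: when grey
  position 37–38: when grey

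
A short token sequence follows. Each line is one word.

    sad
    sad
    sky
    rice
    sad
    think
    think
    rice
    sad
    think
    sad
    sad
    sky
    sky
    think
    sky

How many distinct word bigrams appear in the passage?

11

16 tokens → 15 bigram windows in total.
Repeated bigrams (each contributes count−1 duplicates):
  rice sad: 2
  sad sad: 2
  sad sky: 2
  sad think: 2
4 duplicate windows → 15 − 4 = 11 distinct.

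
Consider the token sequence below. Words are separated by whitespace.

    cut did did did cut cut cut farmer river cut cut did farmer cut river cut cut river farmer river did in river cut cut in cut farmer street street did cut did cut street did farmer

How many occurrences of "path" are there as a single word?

Scanning the 37 tokens for "path":
  (none found)

0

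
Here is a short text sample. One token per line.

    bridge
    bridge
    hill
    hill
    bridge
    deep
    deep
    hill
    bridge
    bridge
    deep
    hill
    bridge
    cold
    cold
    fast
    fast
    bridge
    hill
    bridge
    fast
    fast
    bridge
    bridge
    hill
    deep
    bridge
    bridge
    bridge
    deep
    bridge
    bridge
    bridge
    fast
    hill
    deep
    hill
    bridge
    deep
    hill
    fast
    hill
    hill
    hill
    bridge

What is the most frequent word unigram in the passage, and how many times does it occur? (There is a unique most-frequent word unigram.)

Unigram frequencies (highest first):
  bridge: 18
  hill: 12
  deep: 7
  fast: 6
  cold: 2

"bridge", 18 times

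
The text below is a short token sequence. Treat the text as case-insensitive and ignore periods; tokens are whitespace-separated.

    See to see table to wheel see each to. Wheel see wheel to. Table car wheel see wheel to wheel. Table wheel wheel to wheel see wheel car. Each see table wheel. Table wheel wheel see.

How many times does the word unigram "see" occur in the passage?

8

Scanning the 36 tokens for "see":
  position 1: see
  position 3: see
  position 7: see
  position 11: see
  position 17: see
  position 26: see
  position 30: see
  position 36: see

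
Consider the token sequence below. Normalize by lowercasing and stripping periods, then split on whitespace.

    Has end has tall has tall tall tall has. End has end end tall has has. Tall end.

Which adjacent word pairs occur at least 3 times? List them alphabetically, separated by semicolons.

Bigram counts meeting the condition (at least 3 times):
  has end: 3
  has tall: 3
  tall has: 3

has end; has tall; tall has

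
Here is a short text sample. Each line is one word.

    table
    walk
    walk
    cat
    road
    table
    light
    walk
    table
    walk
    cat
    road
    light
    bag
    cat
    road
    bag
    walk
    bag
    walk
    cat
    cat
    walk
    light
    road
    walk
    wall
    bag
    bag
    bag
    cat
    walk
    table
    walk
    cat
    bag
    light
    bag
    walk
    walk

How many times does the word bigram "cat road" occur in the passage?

Scanning the 39 overlapping bigram windows for "cat road":
  position 4–5: cat road
  position 11–12: cat road
  position 15–16: cat road

3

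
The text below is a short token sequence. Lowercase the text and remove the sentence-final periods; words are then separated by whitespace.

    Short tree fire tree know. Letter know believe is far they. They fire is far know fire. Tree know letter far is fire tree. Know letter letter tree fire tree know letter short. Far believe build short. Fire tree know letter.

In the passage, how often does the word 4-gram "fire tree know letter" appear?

5

Scanning the 38 overlapping 4-gram windows for "fire tree know letter":
  position 3–6: fire tree know letter
  position 17–20: fire tree know letter
  position 23–26: fire tree know letter
  position 29–32: fire tree know letter
  position 38–41: fire tree know letter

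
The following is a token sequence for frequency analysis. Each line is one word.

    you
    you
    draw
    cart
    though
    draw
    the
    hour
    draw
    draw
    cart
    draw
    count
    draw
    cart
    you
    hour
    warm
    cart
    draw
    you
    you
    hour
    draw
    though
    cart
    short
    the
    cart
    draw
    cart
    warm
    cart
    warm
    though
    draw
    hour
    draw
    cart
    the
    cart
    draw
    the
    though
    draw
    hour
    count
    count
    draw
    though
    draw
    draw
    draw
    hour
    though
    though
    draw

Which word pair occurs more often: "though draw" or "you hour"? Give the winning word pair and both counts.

"though draw" (5 vs 2)

"though draw": 5 occurrences
"you hour": 2 occurrences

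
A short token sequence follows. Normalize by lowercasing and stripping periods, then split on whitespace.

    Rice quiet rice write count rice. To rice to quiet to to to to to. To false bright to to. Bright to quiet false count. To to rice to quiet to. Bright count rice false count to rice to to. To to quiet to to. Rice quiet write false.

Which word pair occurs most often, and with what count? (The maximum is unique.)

"to to", 11 times

Bigram frequencies (highest first):
  to to: 11
  rice to: 4
  to rice: 4
  to quiet: 4
  quiet to: 3
  rice quiet: 2
  … (15 more, each ≤ 2)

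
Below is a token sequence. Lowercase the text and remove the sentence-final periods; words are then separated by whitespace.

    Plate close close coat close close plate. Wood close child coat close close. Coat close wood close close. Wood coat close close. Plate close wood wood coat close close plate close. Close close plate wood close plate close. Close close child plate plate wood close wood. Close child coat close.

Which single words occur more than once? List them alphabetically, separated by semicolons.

child; close; coat; plate; wood

Unigram counts meeting the condition (more than once):
  child: 3
  close: 25
  coat: 6
  plate: 8
  wood: 8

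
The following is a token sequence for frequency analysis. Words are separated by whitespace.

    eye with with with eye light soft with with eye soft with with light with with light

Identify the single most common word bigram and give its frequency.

Bigram frequencies (highest first):
  with with: 5
  with eye: 2
  soft with: 2
  with light: 2
  eye with: 1
  eye light: 1
  … (3 more, each ≤ 1)

"with with", 5 times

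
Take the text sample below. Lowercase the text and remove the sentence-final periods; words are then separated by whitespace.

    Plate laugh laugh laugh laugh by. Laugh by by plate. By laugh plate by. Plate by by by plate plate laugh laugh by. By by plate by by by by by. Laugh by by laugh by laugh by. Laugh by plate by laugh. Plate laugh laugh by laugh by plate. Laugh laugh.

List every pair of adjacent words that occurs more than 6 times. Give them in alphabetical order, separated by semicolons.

Bigram counts meeting the condition (more than 6 times):
  by by: 10
  by laugh: 8
  laugh by: 9

by by; by laugh; laugh by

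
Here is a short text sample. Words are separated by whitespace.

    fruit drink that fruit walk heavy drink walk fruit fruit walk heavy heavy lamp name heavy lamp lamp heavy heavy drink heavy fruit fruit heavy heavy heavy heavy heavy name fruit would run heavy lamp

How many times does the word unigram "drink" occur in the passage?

Scanning the 35 tokens for "drink":
  position 2: drink
  position 7: drink
  position 21: drink

3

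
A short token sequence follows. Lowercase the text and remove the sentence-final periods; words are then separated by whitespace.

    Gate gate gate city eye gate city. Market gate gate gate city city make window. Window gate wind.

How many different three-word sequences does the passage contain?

18 tokens → 16 trigram windows in total.
Repeated trigrams (each contributes count−1 duplicates):
  gate gate city: 2
  gate gate gate: 2
2 duplicate windows → 16 − 2 = 14 distinct.

14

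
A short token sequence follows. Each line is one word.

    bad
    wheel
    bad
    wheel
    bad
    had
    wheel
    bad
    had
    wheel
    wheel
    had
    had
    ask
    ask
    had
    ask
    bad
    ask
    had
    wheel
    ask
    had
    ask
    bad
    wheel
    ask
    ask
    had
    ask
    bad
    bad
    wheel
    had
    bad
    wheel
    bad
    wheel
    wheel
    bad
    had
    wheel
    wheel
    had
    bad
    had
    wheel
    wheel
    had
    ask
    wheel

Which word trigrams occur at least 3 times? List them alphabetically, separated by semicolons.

ask had ask; bad had wheel; bad wheel bad; had ask bad; had wheel wheel; wheel bad had; wheel wheel had

Trigram counts meeting the condition (at least 3 times):
  ask had ask: 3
  bad had wheel: 4
  bad wheel bad: 3
  had ask bad: 3
  had wheel wheel: 3
  wheel bad had: 3
  wheel wheel had: 3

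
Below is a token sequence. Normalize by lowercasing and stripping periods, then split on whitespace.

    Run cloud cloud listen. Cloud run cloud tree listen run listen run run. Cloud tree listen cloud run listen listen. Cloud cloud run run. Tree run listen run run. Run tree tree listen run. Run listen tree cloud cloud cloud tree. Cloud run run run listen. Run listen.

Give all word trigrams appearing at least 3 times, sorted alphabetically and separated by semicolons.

listen run run; run listen run

Trigram counts meeting the condition (at least 3 times):
  listen run run: 3
  run listen run: 3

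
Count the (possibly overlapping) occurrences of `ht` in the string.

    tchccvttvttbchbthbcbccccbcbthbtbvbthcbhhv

Sliding a length-2 window over the 41 characters (40 positions):
  (no match at any position)

0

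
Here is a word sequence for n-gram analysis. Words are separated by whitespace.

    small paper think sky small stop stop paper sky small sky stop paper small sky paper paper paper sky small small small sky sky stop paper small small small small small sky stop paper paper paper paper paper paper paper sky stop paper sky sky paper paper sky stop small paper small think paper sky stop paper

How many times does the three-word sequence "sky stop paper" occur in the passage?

5

Scanning the 55 overlapping trigram windows for "sky stop paper":
  position 11–13: sky stop paper
  position 24–26: sky stop paper
  position 32–34: sky stop paper
  position 41–43: sky stop paper
  position 55–57: sky stop paper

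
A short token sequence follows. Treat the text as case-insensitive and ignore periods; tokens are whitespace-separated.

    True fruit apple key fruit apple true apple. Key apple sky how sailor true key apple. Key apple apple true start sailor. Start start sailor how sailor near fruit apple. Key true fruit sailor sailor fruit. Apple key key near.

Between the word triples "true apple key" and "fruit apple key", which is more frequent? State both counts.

"true apple key": 1 occurrence
"fruit apple key": 3 occurrences

"fruit apple key" (3 vs 1)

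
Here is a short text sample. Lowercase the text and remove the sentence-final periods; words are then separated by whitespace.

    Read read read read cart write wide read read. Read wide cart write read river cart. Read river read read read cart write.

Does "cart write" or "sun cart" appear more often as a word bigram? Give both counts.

"cart write" (3 vs 0)

"cart write": 3 occurrences
"sun cart": 0 occurrences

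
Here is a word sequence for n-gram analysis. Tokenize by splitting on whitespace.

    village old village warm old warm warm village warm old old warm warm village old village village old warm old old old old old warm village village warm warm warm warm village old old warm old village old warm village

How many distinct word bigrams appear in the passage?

40 tokens → 39 bigram windows in total.
Repeated bigrams (each contributes count−1 duplicates):
  old old: 6
  old warm: 6
  village old: 5
  warm village: 5
  warm warm: 5
  warm old: 4
  old village: 3
  village warm: 3
  … (1 more repeated)
30 duplicate windows → 39 − 30 = 9 distinct.

9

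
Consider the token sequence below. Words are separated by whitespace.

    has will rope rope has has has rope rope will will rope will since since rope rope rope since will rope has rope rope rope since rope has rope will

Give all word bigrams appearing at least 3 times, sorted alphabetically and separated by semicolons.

Bigram counts meeting the condition (at least 3 times):
  has rope: 3
  rope has: 3
  rope rope: 6
  rope will: 3
  will rope: 3

has rope; rope has; rope rope; rope will; will rope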